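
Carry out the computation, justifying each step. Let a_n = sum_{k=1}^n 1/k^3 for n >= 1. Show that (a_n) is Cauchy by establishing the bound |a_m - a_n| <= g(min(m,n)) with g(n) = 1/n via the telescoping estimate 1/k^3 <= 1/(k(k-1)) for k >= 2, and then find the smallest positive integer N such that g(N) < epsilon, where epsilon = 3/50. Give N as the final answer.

For m > n >= 1: |a_m - a_n| = sum_{k=n+1}^m 1/k^3.
Use 1/k^3 <= 1/(k(k-1)) = 1/(k-1) - 1/k for k >= 2 (which holds since k^3 >= k^2 >= k(k-1) for k >= 2):
sum_{k=n+1}^m 1/k^3 <= sum_{k=n+1}^m (1/(k-1) - 1/k) = 1/n - 1/m <= 1/n.
By symmetry the same bound holds with n,m swapped, so |a_m - a_n| <= 1/min(m,n) = g(min(m,n)). Since g(n) -> 0, (a_n) is Cauchy.
Now solve g(N) < 3/50: 1/N < 3/50 <=> N > 1/(3/50) = 50/3.
The smallest integer strictly greater than 50/3 is N = 17.
Check: g(17) = 1/17 < 3/50; g(16) = 1/16 >= 3/50. So N = 17.

17


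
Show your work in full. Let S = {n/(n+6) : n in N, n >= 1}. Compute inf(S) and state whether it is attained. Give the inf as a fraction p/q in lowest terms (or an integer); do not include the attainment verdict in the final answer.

Analysis:
- Values: 1/7, 1/4, 1/3, 2/5, ... strictly increasing.
- Minimum is 1/7 (n=1); inf = 1/7 (attained).
- n/(n+6) = 1 - 6/(n+6) -> 1 from below as n -> infinity, and never equals 1.
- So sup = 1 (not attained).
Conclusion: inf(S) = 1/7, attained in S.

1/7


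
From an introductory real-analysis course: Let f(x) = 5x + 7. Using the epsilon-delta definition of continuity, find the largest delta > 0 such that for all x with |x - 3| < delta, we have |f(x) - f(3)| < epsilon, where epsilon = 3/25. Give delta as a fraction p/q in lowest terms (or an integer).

We compute f(3) = 5*(3) + 7 = 22.
|f(x) - f(3)| = |5x + 7 - (22)| = |5(x - 3)| = 5|x - 3|.
We need 5|x - 3| < 3/25, i.e. |x - 3| < 3/25 / 5 = 3/125.
So any delta <= 3/125 works. Conversely, if delta > 3/125, then x = 3 + 3/125 satisfies |x - 3| = 3/125 < delta but |f(x) - f(3)| = 5 * 3/125 = 3/25, which is not < 3/25; so no larger delta works.
Hence the largest such delta is 3/125.

3/125


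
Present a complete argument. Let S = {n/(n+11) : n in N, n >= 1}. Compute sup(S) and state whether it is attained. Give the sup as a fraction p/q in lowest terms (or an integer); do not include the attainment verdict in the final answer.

Analysis:
- Values: 1/12, 2/13, 3/14, 4/15, ... strictly increasing.
- Minimum is 1/12 (n=1); inf = 1/12 (attained).
- n/(n+11) = 1 - 11/(n+11) -> 1 from below as n -> infinity, and never equals 1.
- So sup = 1 (not attained).
Conclusion: sup(S) = 1, not attained in S.

1


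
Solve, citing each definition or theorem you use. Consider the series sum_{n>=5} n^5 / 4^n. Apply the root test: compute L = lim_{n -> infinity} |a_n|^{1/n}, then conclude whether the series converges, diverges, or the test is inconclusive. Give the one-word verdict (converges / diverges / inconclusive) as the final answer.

Let a_n denote the general term. Form |a_n|^(1/n) and simplify:
|a_n|^(1/n) = n^(5/n)/4
Take the limit as n -> infinity: L = 1/4.
Since L = 1/4 < 1, the root test implies convergence.

converges


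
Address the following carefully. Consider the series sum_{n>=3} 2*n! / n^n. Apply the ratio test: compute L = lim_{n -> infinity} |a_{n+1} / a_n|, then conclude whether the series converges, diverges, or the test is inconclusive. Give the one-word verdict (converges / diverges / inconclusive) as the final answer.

Let a_n denote the general term. Form the ratio a_{n+1}/a_n and simplify:
a_{n+1}/a_n = (n/(n + 1))^n
Take the limit as n -> infinity: L = exp(-1).
Since L = exp(-1) < 1, the ratio test implies the series converges.

converges


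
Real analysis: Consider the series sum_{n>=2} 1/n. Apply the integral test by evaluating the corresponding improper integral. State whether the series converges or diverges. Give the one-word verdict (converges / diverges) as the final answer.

Let f(x) = 1/x. Then f is positive, continuous, and decreasing on [2, infinity), so the integral test applies.
Compute the improper integral int_{2}^infinity f(x) dx:
  antiderivative F(x) = log(x).
  As x -> infinity, log(x) -> infinity.
  So int = infinity - log(2) = infinity. By the integral test, the series diverges.

diverges


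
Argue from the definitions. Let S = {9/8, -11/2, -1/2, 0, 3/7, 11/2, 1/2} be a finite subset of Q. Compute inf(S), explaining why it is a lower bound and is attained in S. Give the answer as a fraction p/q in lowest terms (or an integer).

S is finite, so inf(S) = min(S).
Sorted increasing:
-11/2, -1/2, 0, 3/7, 1/2, 9/8, 11/2
The extremum is -11/2.
For every x in S, x >= -11/2. And -11/2 is in S, so it is attained.
Therefore inf(S) = -11/2.

-11/2


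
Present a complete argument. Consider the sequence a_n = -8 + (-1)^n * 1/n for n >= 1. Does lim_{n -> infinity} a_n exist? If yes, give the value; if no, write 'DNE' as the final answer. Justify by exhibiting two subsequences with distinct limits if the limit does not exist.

Examine the behaviour of a_n along subsequences.
Even-n subsequence a_{2k} = -8 + 1/(2k) -> -8. Odd-n subsequence a_{2k+1} = -8 - 1/(2k+1) -> -8. Both tend to -8, which suggests the limit is -8; verify directly.
|a_n - (-8)| = |(-1)^n * 1/n| = 1/n for every n >= 1.
Given epsilon > 0, choose a positive integer N > 1/epsilon. Then for all n >= N, |a_n - (-8)| = 1/n <= 1/N < epsilon.
So by the definition of the limit, lim a_n exists and equals -8.

-8


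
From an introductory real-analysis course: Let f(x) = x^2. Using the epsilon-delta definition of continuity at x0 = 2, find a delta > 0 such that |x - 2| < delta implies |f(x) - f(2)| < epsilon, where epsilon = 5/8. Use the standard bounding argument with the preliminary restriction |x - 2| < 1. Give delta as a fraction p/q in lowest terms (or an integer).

Factor: |x^2 - (2)^2| = |x - 2| * |x + 2|.
Impose |x - 2| < 1 first. Then |x + 2| = |(x - 2) + 2*(2)| <= |x - 2| + 2*|2| < 1 + 4 = 5.
So |x^2 - (2)^2| < delta * 5.
We need delta * 5 <= 5/8, i.e. delta <= 5/8/5 = 1/8.
Since 1/8 < 1, this is tighter than 1; take delta = 1/8.
So delta = 1/8 works.

1/8


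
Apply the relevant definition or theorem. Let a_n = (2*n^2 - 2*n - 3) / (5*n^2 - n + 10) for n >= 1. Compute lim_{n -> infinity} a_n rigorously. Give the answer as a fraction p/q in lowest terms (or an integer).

Divide numerator and denominator by n^2, the highest power:
numerator / n^2 = 2 - 2/n - 3/n^2
denominator / n^2 = 5 - 1/n + 10/n^2
As n -> infinity, all terms of the form c/n^k (k >= 1) tend to 0.
So numerator / n^2 -> 2 and denominator / n^2 -> 5.
Therefore lim a_n = 2/5.

2/5


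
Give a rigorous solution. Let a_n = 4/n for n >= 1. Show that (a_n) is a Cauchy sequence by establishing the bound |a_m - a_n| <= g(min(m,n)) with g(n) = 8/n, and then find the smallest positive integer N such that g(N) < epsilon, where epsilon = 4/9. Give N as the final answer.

For any m, n >= 1, by the triangle inequality:
|a_m - a_n| = |4/m - 4/n| <= 4*1/m + 4*1/n <= 8/min(m,n).
So g(n) = 8/n bounds the Cauchy difference. Since g(n) -> 0, (a_n) is Cauchy.
Now solve g(N) < 4/9: 8/N < 4/9 <=> N > 8 / (4/9) = 18.
The smallest integer strictly greater than 18 is N = 19.
Check: g(19) = 8/19 = 8/19 < 4/9; g(18) = 4/9 >= 4/9. So N = 19.

19


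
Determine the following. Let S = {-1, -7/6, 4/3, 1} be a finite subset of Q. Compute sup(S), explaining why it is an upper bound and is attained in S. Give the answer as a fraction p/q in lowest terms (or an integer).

S is finite, so sup(S) = max(S).
Sorted decreasing:
4/3, 1, -1, -7/6
The extremum is 4/3.
For every x in S, x <= 4/3. And 4/3 is in S, so it is attained.
Therefore sup(S) = 4/3.

4/3


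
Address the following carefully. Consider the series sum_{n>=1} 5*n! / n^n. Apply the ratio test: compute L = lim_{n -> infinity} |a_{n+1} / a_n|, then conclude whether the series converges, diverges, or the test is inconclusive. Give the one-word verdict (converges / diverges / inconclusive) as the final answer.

Let a_n denote the general term. Form the ratio a_{n+1}/a_n and simplify:
a_{n+1}/a_n = (n/(n + 1))^n
Take the limit as n -> infinity: L = exp(-1).
Since L = exp(-1) < 1, the ratio test implies the series converges.

converges


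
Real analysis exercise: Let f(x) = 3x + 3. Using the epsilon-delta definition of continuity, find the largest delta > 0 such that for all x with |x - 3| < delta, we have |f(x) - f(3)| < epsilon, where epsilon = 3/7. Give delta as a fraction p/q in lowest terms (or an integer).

We compute f(3) = 3*(3) + 3 = 12.
|f(x) - f(3)| = |3x + 3 - (12)| = |3(x - 3)| = 3|x - 3|.
We need 3|x - 3| < 3/7, i.e. |x - 3| < 3/7 / 3 = 1/7.
So any delta <= 1/7 works. Conversely, if delta > 1/7, then x = 3 + 1/7 satisfies |x - 3| = 1/7 < delta but |f(x) - f(3)| = 3 * 1/7 = 3/7, which is not < 3/7; so no larger delta works.
Hence the largest such delta is 1/7.

1/7


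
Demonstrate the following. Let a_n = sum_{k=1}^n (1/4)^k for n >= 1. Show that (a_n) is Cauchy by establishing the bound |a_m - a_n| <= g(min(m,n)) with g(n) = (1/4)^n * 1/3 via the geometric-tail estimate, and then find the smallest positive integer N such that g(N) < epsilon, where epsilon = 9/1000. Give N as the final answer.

For m > n >= 1: |a_m - a_n| = sum_{k=n+1}^m (1/4)^k < sum_{k=n+1}^infinity (1/4)^k = (1/4)^(n+1) / (1 - 1/4) = (1/4)^n * (1/4) * (4/3) = (1/4)^n * 1/3.
So g(n) = (1/4)^n / 3. Since g(n) -> 0, (a_n) is Cauchy.
Now solve g(N) < 9/1000: (1/4)^N / 3 < 9/1000 <=> 4^N > 1 / (3 * 9/1000) = 1000/27.
Check powers of 4: 4^2 = 16 <= 1000/27, 4^3 = 64 > 1000/27.
So the smallest such N is 3. Check: g(3) = 1/(3 * 64) = 1/192 < 9/1000.

3


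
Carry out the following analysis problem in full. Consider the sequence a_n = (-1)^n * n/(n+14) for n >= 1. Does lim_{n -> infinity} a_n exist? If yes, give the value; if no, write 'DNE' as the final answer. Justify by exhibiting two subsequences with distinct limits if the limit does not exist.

Examine the behaviour of a_n along subsequences.
a_{2k} = 2k/(2k+14) -> 1. a_{2k+1} = -(2k+1)/(2k+15) -> -1.
Since these two subsequential limits are 1 and -1, distinct, the full sequence cannot converge (a convergent sequence has all subsequences tending to the same limit). So lim a_n does not exist.

DNE


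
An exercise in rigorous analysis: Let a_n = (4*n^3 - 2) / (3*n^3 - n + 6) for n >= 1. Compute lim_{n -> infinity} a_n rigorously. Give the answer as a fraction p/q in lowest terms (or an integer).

Divide numerator and denominator by n^3, the highest power:
numerator / n^3 = 4 - 2/n^3
denominator / n^3 = 3 - 1/n^2 + 6/n^3
As n -> infinity, all terms of the form c/n^k (k >= 1) tend to 0.
So numerator / n^3 -> 4 and denominator / n^3 -> 3.
Therefore lim a_n = 4/3.

4/3


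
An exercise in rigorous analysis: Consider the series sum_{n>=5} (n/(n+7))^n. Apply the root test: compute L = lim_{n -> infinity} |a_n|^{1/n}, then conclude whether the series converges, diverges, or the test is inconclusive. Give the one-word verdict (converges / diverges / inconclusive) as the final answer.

Let a_n denote the general term. Form |a_n|^(1/n) and simplify:
|a_n|^(1/n) = n/(n + 7)
Take the limit as n -> infinity: L = 1.
Since L = 1, the root test is inconclusive. (In fact a_n = (n/(n+7))^n -> e^(-7) != 0, so the nth-term test shows divergence; but the root test itself gives no conclusion.)

inconclusive


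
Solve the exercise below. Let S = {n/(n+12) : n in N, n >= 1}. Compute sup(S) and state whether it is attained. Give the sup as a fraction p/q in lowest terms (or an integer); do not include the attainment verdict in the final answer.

Analysis:
- Values: 1/13, 1/7, 1/5, 1/4, ... strictly increasing.
- Minimum is 1/13 (n=1); inf = 1/13 (attained).
- n/(n+12) = 1 - 12/(n+12) -> 1 from below as n -> infinity, and never equals 1.
- So sup = 1 (not attained).
Conclusion: sup(S) = 1, not attained in S.

1


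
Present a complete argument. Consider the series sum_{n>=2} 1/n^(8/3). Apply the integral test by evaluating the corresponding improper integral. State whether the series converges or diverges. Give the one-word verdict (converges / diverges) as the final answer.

Let f(x) = x^(-8/3). Then f is positive, continuous, and decreasing on [2, infinity), so the integral test applies.
Compute the improper integral int_{2}^infinity f(x) dx:
  antiderivative F(x) = -3/(5*x^(5/3)).
  As x -> infinity, F(x) -> 0 (since p = 8/3 > 1).
  So int = F(infinity) - F(2) = 0 - (-3*2^(1/3)/20) = 3*2^(1/3)/20.
  Finite, so by the integral test, the series converges.

converges


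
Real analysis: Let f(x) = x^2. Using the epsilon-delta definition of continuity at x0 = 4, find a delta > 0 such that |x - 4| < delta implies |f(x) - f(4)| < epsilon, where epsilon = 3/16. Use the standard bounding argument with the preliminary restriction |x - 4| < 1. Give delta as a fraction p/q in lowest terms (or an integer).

Factor: |x^2 - (4)^2| = |x - 4| * |x + 4|.
Impose |x - 4| < 1 first. Then |x + 4| = |(x - 4) + 2*(4)| <= |x - 4| + 2*|4| < 1 + 8 = 9.
So |x^2 - (4)^2| < delta * 9.
We need delta * 9 <= 3/16, i.e. delta <= 3/16/9 = 1/48.
Since 1/48 < 1, this is tighter than 1; take delta = 1/48.
So delta = 1/48 works.

1/48


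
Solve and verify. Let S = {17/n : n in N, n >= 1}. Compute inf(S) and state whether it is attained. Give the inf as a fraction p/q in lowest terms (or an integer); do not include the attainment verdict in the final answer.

Analysis:
- Values: 17, 17/2, 17/3, 17/4, ... strictly decreasing.
- The maximum is 17 (n=1); sup = 17 (attained).
- The set is bounded below by 0; 17/n -> 0 so 0 is the greatest lower bound.
- 0 is not in the set, so inf = 0 is not attained.
Conclusion: inf(S) = 0, not attained in S.

0


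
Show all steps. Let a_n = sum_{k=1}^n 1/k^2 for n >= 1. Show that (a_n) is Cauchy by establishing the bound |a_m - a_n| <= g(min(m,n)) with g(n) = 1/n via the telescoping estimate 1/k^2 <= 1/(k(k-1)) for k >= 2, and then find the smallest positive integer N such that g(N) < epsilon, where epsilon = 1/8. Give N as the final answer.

For m > n >= 1: |a_m - a_n| = sum_{k=n+1}^m 1/k^2.
Use 1/k^2 <= 1/(k(k-1)) = 1/(k-1) - 1/k for k >= 2:
sum_{k=n+1}^m 1/k^2 <= sum_{k=n+1}^m (1/(k-1) - 1/k) = 1/n - 1/m <= 1/n.
By symmetry the same bound holds with n,m swapped, so |a_m - a_n| <= 1/min(m,n) = g(min(m,n)). Since g(n) -> 0, (a_n) is Cauchy.
Now solve g(N) < 1/8: 1/N < 1/8 <=> N > 1/(1/8) = 8.
The smallest integer strictly greater than 8 is N = 9.
Check: g(9) = 1/9 < 1/8; g(8) = 1/8 >= 1/8. So N = 9.

9


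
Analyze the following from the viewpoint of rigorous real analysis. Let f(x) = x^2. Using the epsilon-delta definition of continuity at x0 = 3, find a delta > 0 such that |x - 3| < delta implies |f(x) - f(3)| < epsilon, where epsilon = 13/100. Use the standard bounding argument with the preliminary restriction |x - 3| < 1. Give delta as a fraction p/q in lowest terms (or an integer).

Factor: |x^2 - (3)^2| = |x - 3| * |x + 3|.
Impose |x - 3| < 1 first. Then |x + 3| = |(x - 3) + 2*(3)| <= |x - 3| + 2*|3| < 1 + 6 = 7.
So |x^2 - (3)^2| < delta * 7.
We need delta * 7 <= 13/100, i.e. delta <= 13/100/7 = 13/700.
Since 13/700 < 1, this is tighter than 1; take delta = 13/700.
So delta = 13/700 works.

13/700


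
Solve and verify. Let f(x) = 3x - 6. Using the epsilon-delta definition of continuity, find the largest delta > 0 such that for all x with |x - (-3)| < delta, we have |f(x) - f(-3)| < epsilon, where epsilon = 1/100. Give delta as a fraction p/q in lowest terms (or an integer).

We compute f(-3) = 3*(-3) - 6 = -15.
|f(x) - f(-3)| = |3x - 6 - (-15)| = |3(x - (-3))| = 3|x - (-3)|.
We need 3|x - (-3)| < 1/100, i.e. |x - (-3)| < 1/100 / 3 = 1/300.
So any delta <= 1/300 works. Conversely, if delta > 1/300, then x = -3 + 1/300 satisfies |x - (-3)| = 1/300 < delta but |f(x) - f(-3)| = 3 * 1/300 = 1/100, which is not < 1/100; so no larger delta works.
Hence the largest such delta is 1/300.

1/300


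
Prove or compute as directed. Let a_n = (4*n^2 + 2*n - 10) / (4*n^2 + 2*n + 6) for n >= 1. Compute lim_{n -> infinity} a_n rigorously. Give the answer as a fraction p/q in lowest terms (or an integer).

Divide numerator and denominator by n^2, the highest power:
numerator / n^2 = 4 + 2/n - 10/n^2
denominator / n^2 = 4 + 2/n + 6/n^2
As n -> infinity, all terms of the form c/n^k (k >= 1) tend to 0.
So numerator / n^2 -> 4 and denominator / n^2 -> 4.
Therefore lim a_n = 1.

1


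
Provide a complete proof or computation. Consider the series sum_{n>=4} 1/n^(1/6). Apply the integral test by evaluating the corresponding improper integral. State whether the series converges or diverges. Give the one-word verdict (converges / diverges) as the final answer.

Let f(x) = x^(-1/6). Then f is positive, continuous, and decreasing on [4, infinity), so the integral test applies.
Compute the improper integral int_{4}^infinity f(x) dx:
  antiderivative F(x) = 6*x^(5/6)/5.
  As x -> infinity, F(x) -> infinity (since p = 1/6 < 1).
  So the integral diverges. By the integral test, the series diverges.

diverges


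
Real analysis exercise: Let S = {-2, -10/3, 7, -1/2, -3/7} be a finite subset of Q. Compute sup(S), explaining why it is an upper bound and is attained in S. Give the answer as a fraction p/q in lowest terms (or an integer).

S is finite, so sup(S) = max(S).
Sorted decreasing:
7, -3/7, -1/2, -2, -10/3
The extremum is 7.
For every x in S, x <= 7. And 7 is in S, so it is attained.
Therefore sup(S) = 7.

7


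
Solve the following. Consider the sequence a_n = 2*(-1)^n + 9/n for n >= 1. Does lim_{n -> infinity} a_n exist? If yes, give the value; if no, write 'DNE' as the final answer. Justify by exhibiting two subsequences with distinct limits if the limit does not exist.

Examine the behaviour of a_n along subsequences.
a_{2k} = 2 + 9/(2k) -> 2. a_{2k+1} = -2 + 9/(2k+1) -> -2.
Since these two subsequential limits are 2 and -2, distinct, the full sequence cannot converge (a convergent sequence has all subsequences tending to the same limit). So lim a_n does not exist.

DNE


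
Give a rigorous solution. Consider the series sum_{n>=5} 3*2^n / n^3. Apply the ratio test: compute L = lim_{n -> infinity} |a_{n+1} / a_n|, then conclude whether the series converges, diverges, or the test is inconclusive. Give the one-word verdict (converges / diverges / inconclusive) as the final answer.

Let a_n denote the general term. Form the ratio a_{n+1}/a_n and simplify:
a_{n+1}/a_n = 2*n^3/(n + 1)^3
Take the limit as n -> infinity: L = 2.
Since L = 2 > 1 (or L = infinity), the ratio test implies the series diverges.

diverges


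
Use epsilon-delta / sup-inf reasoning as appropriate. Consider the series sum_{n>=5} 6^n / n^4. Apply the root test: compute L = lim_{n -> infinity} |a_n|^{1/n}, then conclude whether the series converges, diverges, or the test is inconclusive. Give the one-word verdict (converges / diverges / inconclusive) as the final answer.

Let a_n denote the general term. Form |a_n|^(1/n) and simplify:
|a_n|^(1/n) = 6/n^(4/n)
Take the limit as n -> infinity: L = 6.
Since L = 6 > 1, the root test implies divergence.

diverges


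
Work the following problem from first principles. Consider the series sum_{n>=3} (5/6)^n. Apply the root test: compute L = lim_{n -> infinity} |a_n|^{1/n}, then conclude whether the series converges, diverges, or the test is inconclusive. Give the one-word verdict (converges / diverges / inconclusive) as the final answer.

Let a_n denote the general term. Form |a_n|^(1/n) and simplify:
|a_n|^(1/n) = 5/6
Take the limit as n -> infinity: L = 5/6.
Since L = 5/6 < 1, the root test implies convergence.

converges


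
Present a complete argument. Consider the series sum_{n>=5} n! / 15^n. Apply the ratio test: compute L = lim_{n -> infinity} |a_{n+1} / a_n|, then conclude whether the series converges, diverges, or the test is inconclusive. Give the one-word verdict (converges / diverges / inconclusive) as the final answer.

Let a_n denote the general term. Form the ratio a_{n+1}/a_n and simplify:
a_{n+1}/a_n = n/15 + 1/15
Take the limit as n -> infinity: L = infinity.
Since L = infinity > 1 (or L = infinity), the ratio test implies the series diverges.

diverges


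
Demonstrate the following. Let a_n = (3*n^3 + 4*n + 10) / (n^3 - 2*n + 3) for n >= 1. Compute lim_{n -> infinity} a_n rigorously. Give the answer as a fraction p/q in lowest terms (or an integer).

Divide numerator and denominator by n^3, the highest power:
numerator / n^3 = 3 + 4/n^2 + 10/n^3
denominator / n^3 = 1 - 2/n^2 + 3/n^3
As n -> infinity, all terms of the form c/n^k (k >= 1) tend to 0.
So numerator / n^3 -> 3 and denominator / n^3 -> 1.
Therefore lim a_n = 3.

3


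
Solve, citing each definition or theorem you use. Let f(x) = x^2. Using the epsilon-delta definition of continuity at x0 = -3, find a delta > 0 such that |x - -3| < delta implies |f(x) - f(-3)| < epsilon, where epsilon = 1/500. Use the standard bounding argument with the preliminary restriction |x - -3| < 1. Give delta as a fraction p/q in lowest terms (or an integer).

Factor: |x^2 - (-3)^2| = |x - -3| * |x + -3|.
Impose |x - -3| < 1 first. Then |x + -3| = |(x - -3) + 2*(-3)| <= |x - -3| + 2*|-3| < 1 + 6 = 7.
So |x^2 - (-3)^2| < delta * 7.
We need delta * 7 <= 1/500, i.e. delta <= 1/500/7 = 1/3500.
Since 1/3500 < 1, this is tighter than 1; take delta = 1/3500.
So delta = 1/3500 works.

1/3500


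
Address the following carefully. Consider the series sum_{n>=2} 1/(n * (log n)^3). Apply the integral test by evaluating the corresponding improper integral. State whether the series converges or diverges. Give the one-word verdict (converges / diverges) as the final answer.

Let f(x) = 1/(x*log(x)^3). Then f is positive, continuous, and decreasing on [2, infinity), so the integral test applies.
Compute the improper integral int_{2}^infinity f(x) dx:
  antiderivative F(x) = -1/(2*log(x)^2).
  F(x) -> 0 as x -> infinity.  int = 0 - F(2) = 1/(2*log(2)^2) < infinity. By the integral test, the series converges.

converges


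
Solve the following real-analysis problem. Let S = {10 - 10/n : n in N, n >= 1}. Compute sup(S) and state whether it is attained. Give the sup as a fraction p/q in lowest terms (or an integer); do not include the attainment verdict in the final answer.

Analysis:
- Values: 0, 5, 20/3, 15/2, ... strictly increasing.
- Minimum is 0 (n=1); inf = 0 (attained).
- 10 - 10/n -> 10 from below; sup = 10, not attained.
Conclusion: sup(S) = 10, not attained in S.

10


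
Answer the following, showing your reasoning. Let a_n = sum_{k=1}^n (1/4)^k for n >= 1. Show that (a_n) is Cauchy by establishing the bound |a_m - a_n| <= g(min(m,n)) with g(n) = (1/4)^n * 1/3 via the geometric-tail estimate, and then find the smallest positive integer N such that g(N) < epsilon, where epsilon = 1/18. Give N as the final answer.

For m > n >= 1: |a_m - a_n| = sum_{k=n+1}^m (1/4)^k < sum_{k=n+1}^infinity (1/4)^k = (1/4)^(n+1) / (1 - 1/4) = (1/4)^n * (1/4) * (4/3) = (1/4)^n * 1/3.
So g(n) = (1/4)^n / 3. Since g(n) -> 0, (a_n) is Cauchy.
Now solve g(N) < 1/18: (1/4)^N / 3 < 1/18 <=> 4^N > 1 / (3 * 1/18) = 6.
Check powers of 4: 4^1 = 4 <= 6, 4^2 = 16 > 6.
So the smallest such N is 2. Check: g(2) = 1/(3 * 16) = 1/48 < 1/18.

2


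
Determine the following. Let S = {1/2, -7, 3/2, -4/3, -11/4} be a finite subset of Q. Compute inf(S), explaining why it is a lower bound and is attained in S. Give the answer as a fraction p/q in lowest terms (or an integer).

S is finite, so inf(S) = min(S).
Sorted increasing:
-7, -11/4, -4/3, 1/2, 3/2
The extremum is -7.
For every x in S, x >= -7. And -7 is in S, so it is attained.
Therefore inf(S) = -7.

-7


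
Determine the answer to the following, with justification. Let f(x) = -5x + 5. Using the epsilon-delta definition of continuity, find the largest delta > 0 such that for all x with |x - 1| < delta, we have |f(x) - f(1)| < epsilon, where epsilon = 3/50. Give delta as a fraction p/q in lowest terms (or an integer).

We compute f(1) = -5*(1) + 5 = 0.
|f(x) - f(1)| = |-5x + 5 - (0)| = |-5(x - 1)| = 5|x - 1|.
We need 5|x - 1| < 3/50, i.e. |x - 1| < 3/50 / 5 = 3/250.
So any delta <= 3/250 works. Conversely, if delta > 3/250, then x = 1 + 3/250 satisfies |x - 1| = 3/250 < delta but |f(x) - f(1)| = 5 * 3/250 = 3/50, which is not < 3/50; so no larger delta works.
Hence the largest such delta is 3/250.

3/250


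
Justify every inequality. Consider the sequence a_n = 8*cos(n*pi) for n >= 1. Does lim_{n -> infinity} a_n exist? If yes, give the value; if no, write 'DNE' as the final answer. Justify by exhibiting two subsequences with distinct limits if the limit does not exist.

Examine the behaviour of a_n along subsequences.
cos(n*pi) = (-1)^n, so a_n = 8*(-1)^n. a_{2k} = 8 -> 8. a_{2k+1} = -8 -> -8.
Since these two subsequential limits are 8 and -8, distinct, the full sequence cannot converge (a convergent sequence has all subsequences tending to the same limit). So lim a_n does not exist.

DNE


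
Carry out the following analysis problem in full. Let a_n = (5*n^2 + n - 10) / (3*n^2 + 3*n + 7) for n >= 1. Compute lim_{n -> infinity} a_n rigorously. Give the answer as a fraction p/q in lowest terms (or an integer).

Divide numerator and denominator by n^2, the highest power:
numerator / n^2 = 5 + 1/n - 10/n^2
denominator / n^2 = 3 + 3/n + 7/n^2
As n -> infinity, all terms of the form c/n^k (k >= 1) tend to 0.
So numerator / n^2 -> 5 and denominator / n^2 -> 3.
Therefore lim a_n = 5/3.

5/3


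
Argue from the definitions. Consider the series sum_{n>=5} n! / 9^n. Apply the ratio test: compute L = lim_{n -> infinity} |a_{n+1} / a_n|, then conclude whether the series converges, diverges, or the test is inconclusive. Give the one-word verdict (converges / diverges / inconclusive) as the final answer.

Let a_n denote the general term. Form the ratio a_{n+1}/a_n and simplify:
a_{n+1}/a_n = n/9 + 1/9
Take the limit as n -> infinity: L = infinity.
Since L = infinity > 1 (or L = infinity), the ratio test implies the series diverges.

diverges


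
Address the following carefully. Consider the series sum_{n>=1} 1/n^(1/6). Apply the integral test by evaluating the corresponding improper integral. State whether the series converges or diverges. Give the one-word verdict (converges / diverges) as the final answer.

Let f(x) = x^(-1/6). Then f is positive, continuous, and decreasing on [1, infinity), so the integral test applies.
Compute the improper integral int_{1}^infinity f(x) dx:
  antiderivative F(x) = 6*x^(5/6)/5.
  As x -> infinity, F(x) -> infinity (since p = 1/6 < 1).
  So the integral diverges. By the integral test, the series diverges.

diverges


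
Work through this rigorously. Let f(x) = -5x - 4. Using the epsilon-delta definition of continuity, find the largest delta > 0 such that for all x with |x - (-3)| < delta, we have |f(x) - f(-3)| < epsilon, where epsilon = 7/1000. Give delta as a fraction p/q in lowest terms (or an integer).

We compute f(-3) = -5*(-3) - 4 = 11.
|f(x) - f(-3)| = |-5x - 4 - (11)| = |-5(x - (-3))| = 5|x - (-3)|.
We need 5|x - (-3)| < 7/1000, i.e. |x - (-3)| < 7/1000 / 5 = 7/5000.
So any delta <= 7/5000 works. Conversely, if delta > 7/5000, then x = -3 + 7/5000 satisfies |x - (-3)| = 7/5000 < delta but |f(x) - f(-3)| = 5 * 7/5000 = 7/1000, which is not < 7/1000; so no larger delta works.
Hence the largest such delta is 7/5000.

7/5000


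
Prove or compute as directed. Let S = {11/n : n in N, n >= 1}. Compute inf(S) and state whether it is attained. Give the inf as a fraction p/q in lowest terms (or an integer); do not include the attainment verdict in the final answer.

Analysis:
- Values: 11, 11/2, 11/3, 11/4, ... strictly decreasing.
- The maximum is 11 (n=1); sup = 11 (attained).
- The set is bounded below by 0; 11/n -> 0 so 0 is the greatest lower bound.
- 0 is not in the set, so inf = 0 is not attained.
Conclusion: inf(S) = 0, not attained in S.

0


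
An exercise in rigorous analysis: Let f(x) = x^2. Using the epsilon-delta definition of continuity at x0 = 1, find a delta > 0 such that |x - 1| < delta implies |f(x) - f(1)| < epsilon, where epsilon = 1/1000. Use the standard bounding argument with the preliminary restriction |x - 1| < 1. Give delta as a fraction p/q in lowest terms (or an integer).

Factor: |x^2 - (1)^2| = |x - 1| * |x + 1|.
Impose |x - 1| < 1 first. Then |x + 1| = |(x - 1) + 2*(1)| <= |x - 1| + 2*|1| < 1 + 2 = 3.
So |x^2 - (1)^2| < delta * 3.
We need delta * 3 <= 1/1000, i.e. delta <= 1/1000/3 = 1/3000.
Since 1/3000 < 1, this is tighter than 1; take delta = 1/3000.
So delta = 1/3000 works.

1/3000


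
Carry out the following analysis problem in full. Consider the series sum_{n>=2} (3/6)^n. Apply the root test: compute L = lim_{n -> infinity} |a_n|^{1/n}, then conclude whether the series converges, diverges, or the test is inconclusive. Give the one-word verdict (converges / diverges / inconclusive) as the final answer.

Let a_n denote the general term. Form |a_n|^(1/n) and simplify:
|a_n|^(1/n) = 1/2
Take the limit as n -> infinity: L = 1/2.
Since L = 1/2 < 1, the root test implies convergence.

converges


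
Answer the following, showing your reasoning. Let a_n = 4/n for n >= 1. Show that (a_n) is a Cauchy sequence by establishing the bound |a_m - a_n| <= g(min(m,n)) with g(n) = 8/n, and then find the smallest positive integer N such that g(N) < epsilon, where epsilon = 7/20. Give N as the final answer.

For any m, n >= 1, by the triangle inequality:
|a_m - a_n| = |4/m - 4/n| <= 4*1/m + 4*1/n <= 8/min(m,n).
So g(n) = 8/n bounds the Cauchy difference. Since g(n) -> 0, (a_n) is Cauchy.
Now solve g(N) < 7/20: 8/N < 7/20 <=> N > 8 / (7/20) = 160/7.
The smallest integer strictly greater than 160/7 is N = 23.
Check: g(23) = 8/23 = 8/23 < 7/20; g(22) = 4/11 >= 7/20. So N = 23.

23


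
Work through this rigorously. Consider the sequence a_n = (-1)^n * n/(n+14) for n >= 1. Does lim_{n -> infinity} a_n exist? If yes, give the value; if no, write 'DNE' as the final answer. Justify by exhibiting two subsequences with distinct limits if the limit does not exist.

Examine the behaviour of a_n along subsequences.
a_{2k} = 2k/(2k+14) -> 1. a_{2k+1} = -(2k+1)/(2k+15) -> -1.
Since these two subsequential limits are 1 and -1, distinct, the full sequence cannot converge (a convergent sequence has all subsequences tending to the same limit). So lim a_n does not exist.

DNE


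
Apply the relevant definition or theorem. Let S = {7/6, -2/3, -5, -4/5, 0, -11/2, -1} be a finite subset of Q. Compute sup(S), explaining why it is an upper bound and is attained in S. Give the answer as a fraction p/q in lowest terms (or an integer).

S is finite, so sup(S) = max(S).
Sorted decreasing:
7/6, 0, -2/3, -4/5, -1, -5, -11/2
The extremum is 7/6.
For every x in S, x <= 7/6. And 7/6 is in S, so it is attained.
Therefore sup(S) = 7/6.

7/6


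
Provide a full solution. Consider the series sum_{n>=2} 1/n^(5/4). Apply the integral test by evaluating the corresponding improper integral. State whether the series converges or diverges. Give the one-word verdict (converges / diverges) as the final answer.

Let f(x) = x^(-5/4). Then f is positive, continuous, and decreasing on [2, infinity), so the integral test applies.
Compute the improper integral int_{2}^infinity f(x) dx:
  antiderivative F(x) = -4/x^(1/4).
  As x -> infinity, F(x) -> 0 (since p = 5/4 > 1).
  So int = F(infinity) - F(2) = 0 - (-2*2^(3/4)) = 2*2^(3/4).
  Finite, so by the integral test, the series converges.

converges


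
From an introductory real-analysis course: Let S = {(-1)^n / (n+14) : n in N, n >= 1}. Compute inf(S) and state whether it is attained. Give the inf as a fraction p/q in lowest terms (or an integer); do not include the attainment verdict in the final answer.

Analysis:
- Values: -1/15, 1/16, -1/17, 1/18, -1/19, ...
- Positive terms (even n): 1/(2+14), 1/(4+14), ... decreasing -> max = 1/16 (n=2).
- Negative terms (odd n): -1/(1+14), -1/(3+14), ... increasing -> min = -1/15 (n=1).
- So sup = 1/16 (attained at n=2); inf = -1/15 (attained at n=1).
Conclusion: inf(S) = -1/15, attained in S.

-1/15


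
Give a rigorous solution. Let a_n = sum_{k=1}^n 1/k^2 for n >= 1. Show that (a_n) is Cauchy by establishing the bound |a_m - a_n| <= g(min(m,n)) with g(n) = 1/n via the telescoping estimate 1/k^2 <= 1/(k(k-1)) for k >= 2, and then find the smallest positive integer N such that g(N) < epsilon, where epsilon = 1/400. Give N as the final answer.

For m > n >= 1: |a_m - a_n| = sum_{k=n+1}^m 1/k^2.
Use 1/k^2 <= 1/(k(k-1)) = 1/(k-1) - 1/k for k >= 2:
sum_{k=n+1}^m 1/k^2 <= sum_{k=n+1}^m (1/(k-1) - 1/k) = 1/n - 1/m <= 1/n.
By symmetry the same bound holds with n,m swapped, so |a_m - a_n| <= 1/min(m,n) = g(min(m,n)). Since g(n) -> 0, (a_n) is Cauchy.
Now solve g(N) < 1/400: 1/N < 1/400 <=> N > 1/(1/400) = 400.
The smallest integer strictly greater than 400 is N = 401.
Check: g(401) = 1/401 < 1/400; g(400) = 1/400 >= 1/400. So N = 401.

401


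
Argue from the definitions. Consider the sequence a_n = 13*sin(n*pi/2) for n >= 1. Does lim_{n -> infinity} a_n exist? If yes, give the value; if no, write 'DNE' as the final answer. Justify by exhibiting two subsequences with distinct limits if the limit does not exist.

Examine the behaviour of a_n along subsequences.
a_{4k+1} = 13*sin(pi/2 + 2k*pi) = 13 -> 13. a_{4k+3} = 13*sin(3pi/2 + 2k*pi) = -13 -> -13.
Since these two subsequential limits are 13 and -13, distinct, the full sequence cannot converge (a convergent sequence has all subsequences tending to the same limit). So lim a_n does not exist.

DNE


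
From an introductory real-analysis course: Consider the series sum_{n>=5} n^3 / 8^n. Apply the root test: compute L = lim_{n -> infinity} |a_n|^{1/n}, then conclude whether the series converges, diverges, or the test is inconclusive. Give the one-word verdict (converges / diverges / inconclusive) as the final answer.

Let a_n denote the general term. Form |a_n|^(1/n) and simplify:
|a_n|^(1/n) = n^(3/n)/8
Take the limit as n -> infinity: L = 1/8.
Since L = 1/8 < 1, the root test implies convergence.

converges


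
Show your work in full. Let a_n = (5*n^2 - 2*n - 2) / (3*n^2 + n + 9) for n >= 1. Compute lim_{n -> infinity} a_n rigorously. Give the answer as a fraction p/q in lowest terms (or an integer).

Divide numerator and denominator by n^2, the highest power:
numerator / n^2 = 5 - 2/n - 2/n^2
denominator / n^2 = 3 + 1/n + 9/n^2
As n -> infinity, all terms of the form c/n^k (k >= 1) tend to 0.
So numerator / n^2 -> 5 and denominator / n^2 -> 3.
Therefore lim a_n = 5/3.

5/3


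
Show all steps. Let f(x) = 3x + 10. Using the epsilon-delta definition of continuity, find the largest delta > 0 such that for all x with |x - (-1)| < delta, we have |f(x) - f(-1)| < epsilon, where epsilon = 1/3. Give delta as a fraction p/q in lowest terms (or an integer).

We compute f(-1) = 3*(-1) + 10 = 7.
|f(x) - f(-1)| = |3x + 10 - (7)| = |3(x - (-1))| = 3|x - (-1)|.
We need 3|x - (-1)| < 1/3, i.e. |x - (-1)| < 1/3 / 3 = 1/9.
So any delta <= 1/9 works. Conversely, if delta > 1/9, then x = -1 + 1/9 satisfies |x - (-1)| = 1/9 < delta but |f(x) - f(-1)| = 3 * 1/9 = 1/3, which is not < 1/3; so no larger delta works.
Hence the largest such delta is 1/9.

1/9


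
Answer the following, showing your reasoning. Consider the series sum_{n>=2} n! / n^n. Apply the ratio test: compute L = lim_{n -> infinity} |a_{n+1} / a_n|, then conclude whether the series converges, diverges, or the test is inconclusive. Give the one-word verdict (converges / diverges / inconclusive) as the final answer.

Let a_n denote the general term. Form the ratio a_{n+1}/a_n and simplify:
a_{n+1}/a_n = (n/(n + 1))^n
Take the limit as n -> infinity: L = exp(-1).
Since L = exp(-1) < 1, the ratio test implies the series converges.

converges


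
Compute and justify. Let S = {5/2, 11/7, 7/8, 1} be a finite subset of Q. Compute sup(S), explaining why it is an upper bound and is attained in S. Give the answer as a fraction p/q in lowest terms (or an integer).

S is finite, so sup(S) = max(S).
Sorted decreasing:
5/2, 11/7, 1, 7/8
The extremum is 5/2.
For every x in S, x <= 5/2. And 5/2 is in S, so it is attained.
Therefore sup(S) = 5/2.

5/2


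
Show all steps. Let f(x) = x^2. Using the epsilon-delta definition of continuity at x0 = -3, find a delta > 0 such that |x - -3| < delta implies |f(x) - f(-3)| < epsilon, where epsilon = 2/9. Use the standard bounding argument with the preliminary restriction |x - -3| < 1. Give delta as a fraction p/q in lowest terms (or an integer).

Factor: |x^2 - (-3)^2| = |x - -3| * |x + -3|.
Impose |x - -3| < 1 first. Then |x + -3| = |(x - -3) + 2*(-3)| <= |x - -3| + 2*|-3| < 1 + 6 = 7.
So |x^2 - (-3)^2| < delta * 7.
We need delta * 7 <= 2/9, i.e. delta <= 2/9/7 = 2/63.
Since 2/63 < 1, this is tighter than 1; take delta = 2/63.
So delta = 2/63 works.

2/63


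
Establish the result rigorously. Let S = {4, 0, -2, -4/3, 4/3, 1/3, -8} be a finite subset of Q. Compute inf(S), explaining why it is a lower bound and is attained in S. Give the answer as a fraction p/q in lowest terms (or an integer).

S is finite, so inf(S) = min(S).
Sorted increasing:
-8, -2, -4/3, 0, 1/3, 4/3, 4
The extremum is -8.
For every x in S, x >= -8. And -8 is in S, so it is attained.
Therefore inf(S) = -8.

-8


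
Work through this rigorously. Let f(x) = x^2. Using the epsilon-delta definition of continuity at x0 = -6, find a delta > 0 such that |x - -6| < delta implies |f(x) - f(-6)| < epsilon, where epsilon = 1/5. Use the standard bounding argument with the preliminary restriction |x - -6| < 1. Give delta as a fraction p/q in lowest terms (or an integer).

Factor: |x^2 - (-6)^2| = |x - -6| * |x + -6|.
Impose |x - -6| < 1 first. Then |x + -6| = |(x - -6) + 2*(-6)| <= |x - -6| + 2*|-6| < 1 + 12 = 13.
So |x^2 - (-6)^2| < delta * 13.
We need delta * 13 <= 1/5, i.e. delta <= 1/5/13 = 1/65.
Since 1/65 < 1, this is tighter than 1; take delta = 1/65.
So delta = 1/65 works.

1/65


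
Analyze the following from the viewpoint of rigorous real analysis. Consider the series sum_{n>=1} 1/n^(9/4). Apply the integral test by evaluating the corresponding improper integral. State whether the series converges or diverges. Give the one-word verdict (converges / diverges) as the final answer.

Let f(x) = x^(-9/4). Then f is positive, continuous, and decreasing on [1, infinity), so the integral test applies.
Compute the improper integral int_{1}^infinity f(x) dx:
  antiderivative F(x) = -4/(5*x^(5/4)).
  As x -> infinity, F(x) -> 0 (since p = 9/4 > 1).
  So int = F(infinity) - F(1) = 0 - (-4/5) = 4/5.
  Finite, so by the integral test, the series converges.

converges


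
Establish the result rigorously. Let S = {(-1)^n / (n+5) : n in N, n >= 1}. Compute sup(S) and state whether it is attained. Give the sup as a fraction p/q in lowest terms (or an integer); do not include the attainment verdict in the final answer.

Analysis:
- Values: -1/6, 1/7, -1/8, 1/9, -1/10, ...
- Positive terms (even n): 1/(2+5), 1/(4+5), ... decreasing -> max = 1/7 (n=2).
- Negative terms (odd n): -1/(1+5), -1/(3+5), ... increasing -> min = -1/6 (n=1).
- So sup = 1/7 (attained at n=2); inf = -1/6 (attained at n=1).
Conclusion: sup(S) = 1/7, attained in S.

1/7


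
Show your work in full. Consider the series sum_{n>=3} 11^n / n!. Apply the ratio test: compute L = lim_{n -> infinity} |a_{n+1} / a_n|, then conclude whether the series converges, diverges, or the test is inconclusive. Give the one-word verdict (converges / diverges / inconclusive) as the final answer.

Let a_n denote the general term. Form the ratio a_{n+1}/a_n and simplify:
a_{n+1}/a_n = 11/(n + 1)
Take the limit as n -> infinity: L = 0.
Since L = 0 < 1, the ratio test implies the series converges.

converges


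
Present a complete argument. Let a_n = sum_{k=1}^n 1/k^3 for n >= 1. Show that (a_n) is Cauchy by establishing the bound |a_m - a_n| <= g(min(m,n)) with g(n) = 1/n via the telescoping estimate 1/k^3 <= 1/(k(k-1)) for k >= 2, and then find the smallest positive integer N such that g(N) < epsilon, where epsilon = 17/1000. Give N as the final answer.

For m > n >= 1: |a_m - a_n| = sum_{k=n+1}^m 1/k^3.
Use 1/k^3 <= 1/(k(k-1)) = 1/(k-1) - 1/k for k >= 2 (which holds since k^3 >= k^2 >= k(k-1) for k >= 2):
sum_{k=n+1}^m 1/k^3 <= sum_{k=n+1}^m (1/(k-1) - 1/k) = 1/n - 1/m <= 1/n.
By symmetry the same bound holds with n,m swapped, so |a_m - a_n| <= 1/min(m,n) = g(min(m,n)). Since g(n) -> 0, (a_n) is Cauchy.
Now solve g(N) < 17/1000: 1/N < 17/1000 <=> N > 1/(17/1000) = 1000/17.
The smallest integer strictly greater than 1000/17 is N = 59.
Check: g(59) = 1/59 < 17/1000; g(58) = 1/58 >= 17/1000. So N = 59.

59
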